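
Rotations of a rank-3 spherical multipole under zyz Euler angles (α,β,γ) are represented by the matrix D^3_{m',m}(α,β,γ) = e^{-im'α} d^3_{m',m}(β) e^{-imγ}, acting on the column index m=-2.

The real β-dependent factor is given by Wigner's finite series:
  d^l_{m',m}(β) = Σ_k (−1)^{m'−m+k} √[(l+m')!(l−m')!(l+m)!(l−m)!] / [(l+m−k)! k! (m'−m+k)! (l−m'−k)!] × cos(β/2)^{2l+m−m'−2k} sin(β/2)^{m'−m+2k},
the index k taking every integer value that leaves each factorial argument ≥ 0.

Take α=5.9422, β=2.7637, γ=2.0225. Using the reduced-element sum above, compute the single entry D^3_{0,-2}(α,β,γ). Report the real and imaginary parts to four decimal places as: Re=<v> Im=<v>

Split into d^3_{0,-2}(β=2.7637) × two z-phases.
c=cos(2.7637/2)=0.187824, s=sin(2.7637/2)=0.982203; N=√[6·6·1·120]=65.726707
Admissible k: 0..1 (factorial args all ≥0)
  k=0: (−1)^2·65.7267/(12)·0.1878^4·0.9822^2 = +0.006576
  k=1: (−1)^3·65.7267/(12)·0.1878^2·0.9822^4 = -0.179832
d^3_{0,-2}(2.7637) = +0.006576 -0.179832 = -0.173256
Attach z-rotation phases: D = e^{-i(0)(5.9422)}·(-0.173256)·e^{-i(-2)(2.0225)} = +0.107235+0.136082i

Re=0.1072 Im=0.1361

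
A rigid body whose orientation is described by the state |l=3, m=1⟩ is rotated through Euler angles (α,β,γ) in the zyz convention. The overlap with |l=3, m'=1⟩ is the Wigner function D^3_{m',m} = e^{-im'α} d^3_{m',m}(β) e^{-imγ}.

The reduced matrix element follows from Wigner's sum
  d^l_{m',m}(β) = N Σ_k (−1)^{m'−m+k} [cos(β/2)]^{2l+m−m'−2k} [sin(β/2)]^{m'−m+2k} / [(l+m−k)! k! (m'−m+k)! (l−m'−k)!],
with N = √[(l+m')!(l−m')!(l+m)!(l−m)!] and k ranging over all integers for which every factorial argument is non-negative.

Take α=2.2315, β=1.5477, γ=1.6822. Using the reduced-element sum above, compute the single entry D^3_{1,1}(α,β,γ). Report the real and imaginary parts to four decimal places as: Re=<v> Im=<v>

D^3_{1,1}(2.2315,1.5477,1.6822) = e^{-i·1·2.2315}·d^3_{1,1}(1.5477)·e^{-i·1·1.6822}. Compute d first:
With c≡cos(β/2)=0.715225 and s≡sin(β/2)=0.698894, N=[24·2·24·2]^{1/2}=48.000000
Admissible k: 0..2 (factorial args all ≥0)
  k=0: (−1)^0·48.0000/(48)·0.7152^6·0.6989^0 = +0.133862
  k=1: (−1)^1·48.0000/(6)·0.7152^4·0.6989^2 = -1.022549
  k=2: (−1)^2·48.0000/(8)·0.7152^2·0.6989^4 = +0.732289
d^3_{1,1}(1.5477) = +0.133862 -1.022549 +0.732289 = -0.156398
Attach z-rotation phases: D = e^{-i(1)(2.2315)}·(-0.156398)·e^{-i(1)(1.6822)} = +0.112050-0.109111i

Re=0.1121 Im=-0.1091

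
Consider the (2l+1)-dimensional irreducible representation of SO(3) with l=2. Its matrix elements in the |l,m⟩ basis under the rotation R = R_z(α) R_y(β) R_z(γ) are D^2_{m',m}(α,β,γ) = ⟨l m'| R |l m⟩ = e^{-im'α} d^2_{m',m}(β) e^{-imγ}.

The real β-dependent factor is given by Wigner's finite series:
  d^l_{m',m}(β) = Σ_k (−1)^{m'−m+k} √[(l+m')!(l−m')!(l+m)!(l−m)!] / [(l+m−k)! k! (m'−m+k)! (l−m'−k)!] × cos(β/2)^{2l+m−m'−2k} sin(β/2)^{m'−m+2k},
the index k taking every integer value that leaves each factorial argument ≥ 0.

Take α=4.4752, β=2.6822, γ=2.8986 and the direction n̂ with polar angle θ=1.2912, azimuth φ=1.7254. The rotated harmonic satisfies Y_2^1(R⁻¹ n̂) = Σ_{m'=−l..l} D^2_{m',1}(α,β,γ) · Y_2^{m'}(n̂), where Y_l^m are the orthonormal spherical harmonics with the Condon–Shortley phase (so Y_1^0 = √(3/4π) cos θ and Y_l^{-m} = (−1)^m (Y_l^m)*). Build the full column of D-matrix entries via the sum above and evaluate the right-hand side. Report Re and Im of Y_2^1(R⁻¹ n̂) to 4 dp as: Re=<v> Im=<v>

Need the full column D^2_{m',1} for m'=−2..2 at α=4.4752, β=2.6822, γ=2.8986.
cos(β/2)=0.227682, sin(β/2)=0.973736
d^2_{-2,1}: single k=3 term ⇒ +0.420418;  D = +0.409214-0.096413i
d^2_{-1,1}: k∈[2..3] ⇒ +0.147455 -0.899009 = -0.751554;  D = +0.004362-0.751541i
d^2_{0,1}: k∈[1..2] ⇒ +0.028152 -0.514905 = -0.486754;  D = +0.472454+0.117117i
d^2_{1,1}: k∈[0..1] ⇒ +0.002687 -0.147455 = -0.144768;  D = -0.066874+0.128396i
d^2_{2,1}: single k=0 term ⇒ -0.022986;  D = -0.017321-0.015111i
Y_2^{m'}(θ=1.2912,φ=1.7254) and Σ D·Y over m':
  (+0.4092-0.0964i)·(-0.3399+0.1086i)  (+0.0044-0.7515i)·(-0.0316-0.2025i)  (+0.4725+0.1171i)·(-0.2433+0.0000i)  (-0.0669+0.1284i)·(+0.0316-0.2025i)  (-0.0173-0.0151i)·(-0.3399-0.1086i)
Y_2^1(R⁻¹ n̂) = -0.367771+0.096154i

Re=-0.3678 Im=0.0962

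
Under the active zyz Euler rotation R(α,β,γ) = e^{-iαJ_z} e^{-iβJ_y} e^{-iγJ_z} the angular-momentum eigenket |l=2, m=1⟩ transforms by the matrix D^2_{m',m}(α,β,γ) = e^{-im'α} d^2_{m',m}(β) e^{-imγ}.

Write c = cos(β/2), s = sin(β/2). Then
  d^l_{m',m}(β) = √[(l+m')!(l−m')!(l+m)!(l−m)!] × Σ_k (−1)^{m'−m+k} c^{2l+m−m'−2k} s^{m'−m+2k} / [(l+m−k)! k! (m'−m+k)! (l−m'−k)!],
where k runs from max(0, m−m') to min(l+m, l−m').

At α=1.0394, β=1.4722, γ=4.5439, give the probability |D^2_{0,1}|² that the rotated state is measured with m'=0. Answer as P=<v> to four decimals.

D^2_{0,1}(1.0394,1.4722,4.5439) = e^{-i·0·1.0394}·d^2_{0,1}(1.4722)·e^{-i·1·4.5439}. Compute d first:
Half-angle: c=0.741093, s=0.671403. N=√(2·2·6·1)=4.898979
The bounds max(0,m−m')=1 and min(l+m,l−m')=2 give 2 terms
  k=1: (−1)^0·4.8990/(2)·0.7411^3·0.6714^1 = +0.669385
  k=2: (−1)^1·4.8990/(2)·0.7411^1·0.6714^3 = -0.549411
d^2_{0,1}(1.4722) = +0.669385 -0.549411 = +0.119974
|D^2_{0,1}|² = |d^2_{0,1}(β)|² = (+0.119974)² = 0.014394 (the z-rotation phases have unit modulus)

P=0.0144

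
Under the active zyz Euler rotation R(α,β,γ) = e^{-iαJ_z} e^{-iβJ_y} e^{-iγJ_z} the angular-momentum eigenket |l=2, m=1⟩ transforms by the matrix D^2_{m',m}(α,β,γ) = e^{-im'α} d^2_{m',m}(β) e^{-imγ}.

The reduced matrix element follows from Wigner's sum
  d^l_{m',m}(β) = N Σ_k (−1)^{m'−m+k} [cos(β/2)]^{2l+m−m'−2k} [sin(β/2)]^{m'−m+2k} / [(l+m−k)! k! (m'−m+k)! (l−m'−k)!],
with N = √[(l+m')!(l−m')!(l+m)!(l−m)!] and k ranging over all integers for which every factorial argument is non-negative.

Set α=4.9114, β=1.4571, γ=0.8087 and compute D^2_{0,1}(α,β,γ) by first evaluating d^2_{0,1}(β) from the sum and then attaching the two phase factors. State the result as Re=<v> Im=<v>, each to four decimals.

D^2_{0,1}(4.9114,1.4571,0.8087) = e^{-i·0·4.9114}·d^2_{0,1}(1.4571)·e^{-i·1·0.8087}. Compute d first:
With c≡cos(β/2)=0.746141 and s≡sin(β/2)=0.665788, N=[2·2·6·1]^{1/2}=4.898979
Admissible k: 1..2 (factorial args all ≥0)
  k=1: (−1)^0·4.8990/(2)·0.7461^3·0.6658^1 = +0.677445
  k=2: (−1)^1·4.8990/(2)·0.7461^1·0.6658^3 = -0.539393
d^2_{0,1}(1.4571) = +0.677445 -0.539393 = +0.138052
Phases: e^{-i·(0)·4.9114}=+1.000000+0.000000i, e^{-i·(1)·0.8087}=+0.690439-0.723390i ⇒ D=+0.095317-0.099866i

Re=0.0953 Im=-0.0999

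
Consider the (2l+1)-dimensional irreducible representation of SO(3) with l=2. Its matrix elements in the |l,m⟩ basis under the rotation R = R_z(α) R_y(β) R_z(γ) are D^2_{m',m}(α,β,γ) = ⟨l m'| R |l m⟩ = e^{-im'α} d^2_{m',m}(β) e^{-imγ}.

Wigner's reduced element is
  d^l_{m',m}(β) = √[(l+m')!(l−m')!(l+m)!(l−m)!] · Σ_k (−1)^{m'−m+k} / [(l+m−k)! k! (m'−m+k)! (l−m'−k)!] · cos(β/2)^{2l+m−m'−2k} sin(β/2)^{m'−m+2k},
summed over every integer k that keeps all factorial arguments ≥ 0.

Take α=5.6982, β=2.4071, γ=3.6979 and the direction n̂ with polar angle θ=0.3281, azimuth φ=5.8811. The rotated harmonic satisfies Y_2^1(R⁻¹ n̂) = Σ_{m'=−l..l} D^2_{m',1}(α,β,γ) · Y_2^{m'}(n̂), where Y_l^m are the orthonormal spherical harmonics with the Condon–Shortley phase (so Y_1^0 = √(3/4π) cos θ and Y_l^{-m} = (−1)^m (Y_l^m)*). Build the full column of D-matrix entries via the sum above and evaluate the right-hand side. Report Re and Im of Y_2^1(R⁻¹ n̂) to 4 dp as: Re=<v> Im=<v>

Re=0.2680 Im=-0.1928

Need the full column D^2_{m',1} for m'=−2..2 at α=5.6982, β=2.4071, γ=3.6979.
cos(β/2)=0.359047, sin(β/2)=0.933320
d^2_{-2,1}: single k=3 term ⇒ +0.583811;  D = +0.090407+0.576768i
d^2_{-1,1}: k∈[2..3] ⇒ +0.336887 -0.758790 = -0.421903;  D = +0.175689-0.383583i
d^2_{0,1}: k∈[1..2] ⇒ +0.105818 -0.715019 = -0.609201;  D = +0.517340-0.321691i
d^2_{1,1}: k∈[0..1] ⇒ +0.016619 -0.336887 = -0.320268;  D = +0.320136+0.009183i
d^2_{2,1}: single k=0 term ⇒ -0.086400;  D = +0.070636+0.049755i
Y_2^{m'}(θ=0.3281,φ=5.8811) and Σ D·Y over m':
  (+0.0904+0.5768i)·(+0.0278+0.0289i)  (+0.1757-0.3836i)·(+0.2169+0.0922i)  (+0.5173-0.3217i)·(+0.5325+0.0000i)  (+0.3201+0.0092i)·(-0.2169+0.0922i)  (+0.0706+0.0498i)·(+0.0278-0.0289i)
Y_2^1(R⁻¹ n̂) = +0.267958-0.192759i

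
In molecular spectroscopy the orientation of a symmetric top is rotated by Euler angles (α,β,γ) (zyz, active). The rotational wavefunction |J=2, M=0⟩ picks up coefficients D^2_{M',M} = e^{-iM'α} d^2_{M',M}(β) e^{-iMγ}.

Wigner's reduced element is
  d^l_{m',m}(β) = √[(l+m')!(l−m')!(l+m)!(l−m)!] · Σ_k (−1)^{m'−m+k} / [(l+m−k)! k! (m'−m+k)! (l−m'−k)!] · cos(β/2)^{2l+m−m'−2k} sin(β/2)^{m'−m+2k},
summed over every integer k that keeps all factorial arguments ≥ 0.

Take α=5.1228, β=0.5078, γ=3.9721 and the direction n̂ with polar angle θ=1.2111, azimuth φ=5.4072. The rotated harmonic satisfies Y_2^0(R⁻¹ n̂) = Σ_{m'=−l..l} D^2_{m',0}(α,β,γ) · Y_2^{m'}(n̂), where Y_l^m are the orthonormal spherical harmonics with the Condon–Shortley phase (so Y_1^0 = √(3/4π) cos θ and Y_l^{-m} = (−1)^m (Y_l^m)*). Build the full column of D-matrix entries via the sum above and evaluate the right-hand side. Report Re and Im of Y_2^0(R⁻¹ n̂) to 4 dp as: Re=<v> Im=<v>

Re=0.2090 Im=0.0000

Need the full column D^2_{m',0} for m'=−2..2 at α=5.1228, β=0.5078, γ=3.9721.
cos(β/2)=0.967940, sin(β/2)=0.251181
d^2_{-2,0}: single k=2 term ⇒ +0.144792;  D = -0.098693-0.105945i
d^2_{-1,0}: k∈[1..2] ⇒ +0.557966 -0.037574 = +0.520392;  D = +0.207629-0.477177i
d^2_{0,0}: k∈[0..2] ⇒ +0.877797 -0.236445 +0.003981 = +0.645333;  D = +0.645333+0.000000i
d^2_{1,0}: k∈[0..1] ⇒ -0.557966 +0.037574 = -0.520392;  D = -0.207629-0.477177i
d^2_{2,0}: single k=0 term ⇒ +0.144792;  D = -0.098693+0.105945i
Y_2^{m'}(θ=1.2111,φ=5.4072) and Σ D·Y over m':
  (-0.0987-0.1059i)·(-0.0610+0.3329i)  (+0.2076-0.4772i)·(+0.1630+0.1955i)  (+0.6453+0.0000i)·(-0.1982+0.0000i)  (-0.2076-0.4772i)·(-0.1630+0.1955i)  (-0.0987+0.1059i)·(-0.0610-0.3329i)
Y_2^0(R⁻¹ n̂) = +0.208955+0.000000i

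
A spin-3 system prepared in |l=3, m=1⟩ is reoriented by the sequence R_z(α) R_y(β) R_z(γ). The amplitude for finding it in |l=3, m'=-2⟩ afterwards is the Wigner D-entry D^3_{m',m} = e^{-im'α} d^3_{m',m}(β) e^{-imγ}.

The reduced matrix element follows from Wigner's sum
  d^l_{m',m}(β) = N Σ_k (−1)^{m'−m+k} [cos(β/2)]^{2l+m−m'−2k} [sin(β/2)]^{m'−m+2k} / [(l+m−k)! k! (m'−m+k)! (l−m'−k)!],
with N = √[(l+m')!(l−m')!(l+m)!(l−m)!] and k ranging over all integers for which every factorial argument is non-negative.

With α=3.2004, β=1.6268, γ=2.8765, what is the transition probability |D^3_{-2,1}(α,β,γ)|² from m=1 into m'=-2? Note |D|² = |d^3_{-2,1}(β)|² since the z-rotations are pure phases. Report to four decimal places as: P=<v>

Split into d^3_{-2,1}(β=1.6268) × two z-phases.
Half-angle: c=0.687032, s=0.726627. N=√(1·120·24·2)=75.894664
k∈{3,4} keeps every argument non-negative
  k=3: (−1)^0·75.8947/(12)·0.6870^3·0.7266^3 = +0.786857
  k=4: (−1)^1·75.8947/(24)·0.6870^1·0.7266^5 = -0.440084
d^3_{-2,1}(1.6268) = +0.786857 -0.440084 = +0.346773
|D^3_{-2,1}|² = |d^3_{-2,1}(β)|² = (+0.346773)² = 0.120252 (the z-rotation phases have unit modulus)

P=0.1203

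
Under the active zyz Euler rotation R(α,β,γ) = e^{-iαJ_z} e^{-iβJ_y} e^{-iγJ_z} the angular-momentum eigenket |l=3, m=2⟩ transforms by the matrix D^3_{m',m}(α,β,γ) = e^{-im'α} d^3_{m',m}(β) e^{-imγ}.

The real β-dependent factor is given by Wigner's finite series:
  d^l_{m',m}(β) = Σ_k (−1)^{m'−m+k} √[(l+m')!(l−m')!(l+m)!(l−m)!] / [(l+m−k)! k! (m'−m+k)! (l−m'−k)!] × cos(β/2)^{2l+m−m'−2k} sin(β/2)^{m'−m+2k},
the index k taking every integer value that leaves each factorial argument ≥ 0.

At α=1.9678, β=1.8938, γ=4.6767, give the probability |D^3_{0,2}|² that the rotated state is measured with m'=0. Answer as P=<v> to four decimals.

D^3_{0,2}(1.9678,1.8938,4.6767) = e^{-i·0·1.9678}·d^3_{0,2}(1.8938)·e^{-i·2·4.6767}. Compute d first:
c=cos(1.8938/2)=0.584202, s=sin(1.8938/2)=0.811608; N=√[6·6·120·1]=65.726707
The bounds max(0,m−m')=2 and min(l+m,l−m')=3 give 2 terms
  k=2: (−1)^0·65.7267/(12)·0.5842^4·0.8116^2 = +0.420248
  k=3: (−1)^1·65.7267/(12)·0.5842^2·0.8116^4 = -0.811097
d^3_{0,2}(1.8938) = +0.420248 -0.811097 = -0.390849
|D^3_{0,2}|² = |d^3_{0,2}(β)|² = (-0.390849)² = 0.152763 (the z-rotation phases have unit modulus)

P=0.1528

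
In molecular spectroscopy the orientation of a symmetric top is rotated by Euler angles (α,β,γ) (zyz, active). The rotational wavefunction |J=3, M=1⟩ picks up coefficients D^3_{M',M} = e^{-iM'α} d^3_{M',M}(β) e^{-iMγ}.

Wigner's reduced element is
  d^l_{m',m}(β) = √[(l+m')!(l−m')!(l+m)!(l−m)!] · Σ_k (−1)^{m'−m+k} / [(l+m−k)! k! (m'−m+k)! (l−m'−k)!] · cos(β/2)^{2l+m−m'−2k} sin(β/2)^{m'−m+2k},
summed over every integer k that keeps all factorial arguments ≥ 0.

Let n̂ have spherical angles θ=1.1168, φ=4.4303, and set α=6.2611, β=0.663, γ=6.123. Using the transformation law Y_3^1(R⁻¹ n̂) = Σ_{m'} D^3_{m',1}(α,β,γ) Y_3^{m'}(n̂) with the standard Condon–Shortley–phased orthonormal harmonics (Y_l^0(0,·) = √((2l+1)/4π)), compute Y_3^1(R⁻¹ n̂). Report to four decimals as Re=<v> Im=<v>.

Re=-0.0789 Im=-0.2382

Need the full column D^3_{m',1} for m'=−3..3 at α=6.2611, β=0.663, γ=6.123.
cos(β/2)=0.945555, sin(β/2)=0.325462
d^3_{-3,1}: single k=4 term ⇒ +0.038853;  D = +0.038681+0.003644i
d^3_{-2,1}: k∈[3..4] ⇒ +0.184328 -0.010919 = +0.173409;  D = +0.172243+0.020073i
d^3_{-1,1}: k∈[2..4] ⇒ +0.508041 -0.080253 +0.001189 = +0.428976;  D = +0.424892+0.059053i
d^3_{0,1}: k∈[1..3] ⇒ +0.852168 -0.302881 +0.011961 = +0.561248;  D = +0.554062+0.089520i
d^3_{1,1}: k∈[0..2] ⇒ +0.714696 -0.677388 +0.060190 = +0.097498;  D = +0.095883+0.017673i
d^3_{2,1}: k∈[0..1] ⇒ -0.777919 +0.184328 = -0.593591;  D = -0.581240-0.120461i
d^3_{3,1}: single k=0 term ⇒ +0.327939;  D = +0.319567+0.073626i
Y_3^{m'}(θ=1.1168,φ=4.4303) and Σ D·Y over m':
  (+0.0387+0.0036i)·(+0.2268-0.2007i)  (+0.1722+0.0201i)·(-0.3059-0.1936i)  (+0.4249+0.0591i)·(+0.0031-0.0107i)  (+0.5541+0.0895i)·(-0.3336+0.0000i)  (+0.0959+0.0177i)·(-0.0031-0.0107i)  (-0.5812-0.1205i)·(-0.3059+0.1936i)  (+0.3196+0.0736i)·(-0.2268-0.2007i)
Y_3^1(R⁻¹ n̂) = -0.078865-0.238221i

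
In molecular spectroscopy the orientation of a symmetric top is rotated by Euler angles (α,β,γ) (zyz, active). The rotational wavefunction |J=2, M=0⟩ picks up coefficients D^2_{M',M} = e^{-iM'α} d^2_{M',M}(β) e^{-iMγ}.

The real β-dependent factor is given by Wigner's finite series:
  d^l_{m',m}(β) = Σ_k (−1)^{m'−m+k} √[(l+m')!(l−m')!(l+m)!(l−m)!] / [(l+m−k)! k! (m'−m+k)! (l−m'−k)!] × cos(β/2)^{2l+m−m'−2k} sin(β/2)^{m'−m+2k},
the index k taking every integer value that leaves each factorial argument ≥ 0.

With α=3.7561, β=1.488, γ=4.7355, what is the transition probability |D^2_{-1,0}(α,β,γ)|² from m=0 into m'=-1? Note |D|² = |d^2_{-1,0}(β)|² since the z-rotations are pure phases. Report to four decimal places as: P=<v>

D^2_{-1,0}(3.7561,1.488,4.7355) = e^{-i·-1·3.7561}·d^2_{-1,0}(1.488)·e^{-i·0·4.7355}. Compute d first:
c=cos(1.488/2)=0.735766, s=sin(1.488/2)=0.677236; N=√[1·6·2·2]=4.898979
The bounds max(0,m−m')=1 and min(l+m,l−m')=2 give 2 terms
  k=1: (−1)^0·4.8990/(2)·0.7358^3·0.6772^1 = +0.660745
  k=2: (−1)^1·4.8990/(2)·0.7358^1·0.6772^3 = -0.559804
d^2_{-1,0}(1.488) = +0.660745 -0.559804 = +0.100942
|D^2_{-1,0}|² = |d^2_{-1,0}(β)|² = (+0.100942)² = 0.010189 (the z-rotation phases have unit modulus)

P=0.0102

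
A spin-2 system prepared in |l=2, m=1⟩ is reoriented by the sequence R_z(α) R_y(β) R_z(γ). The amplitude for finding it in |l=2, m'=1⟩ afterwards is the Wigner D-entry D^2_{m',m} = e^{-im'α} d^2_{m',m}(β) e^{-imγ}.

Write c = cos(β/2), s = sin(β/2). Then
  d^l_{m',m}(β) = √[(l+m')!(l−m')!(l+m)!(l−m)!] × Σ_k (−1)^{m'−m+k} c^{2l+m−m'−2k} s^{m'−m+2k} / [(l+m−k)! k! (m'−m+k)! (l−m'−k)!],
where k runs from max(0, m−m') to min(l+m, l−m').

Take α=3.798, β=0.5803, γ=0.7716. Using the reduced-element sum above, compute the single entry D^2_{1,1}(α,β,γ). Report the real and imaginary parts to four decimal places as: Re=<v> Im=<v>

Split into d^2_{1,1}(β=0.5803) × two z-phases.
With c≡cos(β/2)=0.958201 and s≡sin(β/2)=0.286096, N=[6·1·6·1]^{1/2}=6.000000
k∈{0,1} keeps every argument non-negative
  k=0: (−1)^0·6.0000/(6)·0.9582^4·0.2861^0 = +0.842998
  k=1: (−1)^1·6.0000/(2)·0.9582^2·0.2861^2 = -0.225454
d^2_{1,1}(0.5803) = +0.842998 -0.225454 = +0.617544
Attach z-rotation phases: D = e^{-i(1)(3.798)}·(+0.617544)·e^{-i(1)(0.7716)} = -0.087879+0.611259i

Re=-0.0879 Im=0.6113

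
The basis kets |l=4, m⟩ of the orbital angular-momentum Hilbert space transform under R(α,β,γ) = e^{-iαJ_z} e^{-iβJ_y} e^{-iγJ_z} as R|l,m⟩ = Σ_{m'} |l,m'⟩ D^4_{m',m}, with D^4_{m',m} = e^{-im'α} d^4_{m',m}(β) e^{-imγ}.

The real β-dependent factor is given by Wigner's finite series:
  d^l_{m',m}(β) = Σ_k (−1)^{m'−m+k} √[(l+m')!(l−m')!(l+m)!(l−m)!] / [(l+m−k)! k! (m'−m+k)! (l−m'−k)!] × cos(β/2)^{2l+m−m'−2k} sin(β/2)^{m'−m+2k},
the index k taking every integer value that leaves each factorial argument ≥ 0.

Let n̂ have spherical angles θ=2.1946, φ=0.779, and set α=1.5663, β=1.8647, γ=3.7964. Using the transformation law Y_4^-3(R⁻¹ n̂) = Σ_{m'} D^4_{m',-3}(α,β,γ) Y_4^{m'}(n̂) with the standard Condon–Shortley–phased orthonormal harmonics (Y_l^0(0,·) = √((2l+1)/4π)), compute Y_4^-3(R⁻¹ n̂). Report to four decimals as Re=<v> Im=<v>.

Need the full column D^4_{m',-3} for m'=−4..4 at α=1.5663, β=1.8647, γ=3.7964.
cos(β/2)=0.595949, sin(β/2)=0.803023
d^4_{-4,-3}: single k=1 term ⇒ +0.060636;  D = +0.022246-0.056408i
d^4_{-3,-3}: k∈[0..1] ⇒ +0.015910 -0.202212 = -0.186302;  D = +0.173002+0.069127i
d^4_{-2,-3}: k∈[0..1] ⇒ -0.080215 +0.436931 = +0.356716;  D = -0.133847+0.330653i
d^4_{-1,-3}: k∈[0..1] ⇒ +0.229286 -0.693849 = -0.464563;  D = -0.429832-0.176247i
d^4_{0,-3}: k∈[0..1] ⇒ -0.460565 +0.836237 = +0.375671;  D = +0.144085-0.346942i
d^4_{1,-3}: k∈[0..1] ⇒ +0.693849 -0.755883 = -0.062034;  D = +0.057182+0.024050i
d^4_{2,-3}: k∈[0..1] ⇒ -0.793324 +0.480139 = -0.313184;  D = +0.122715-0.288142i
d^4_{3,-3}: k∈[0..1] ⇒ +0.666626 -0.172911 = +0.493715;  D = +0.453362+0.195492i
d^4_{4,-3}: single k=0 term ⇒ -0.362951;  D = -0.145212+0.332637i
Y_4^{m'}(θ=2.1946,φ=0.779) and Σ D·Y over m':
  (+0.0222-0.0564i)·(-0.1920-0.0049i)  (+0.1730+0.0691i)·(+0.2711+0.2817i)  (-0.1338+0.3307i)·(+0.0039-0.3060i)  (-0.4298-0.1762i)·(+0.0976-0.0964i)  (+0.1441-0.3469i)·(-0.3344+0.0000i)  (+0.0572+0.0240i)·(-0.0976-0.0964i)  (+0.1227-0.2881i)·(+0.0039+0.3060i)  (+0.4534+0.1955i)·(-0.2711+0.2817i)  (-0.1452+0.3326i)·(-0.1920+0.0049i)
Y_4^-3(R⁻¹ n̂) = -0.049959+0.299386i

Re=-0.0500 Im=0.2994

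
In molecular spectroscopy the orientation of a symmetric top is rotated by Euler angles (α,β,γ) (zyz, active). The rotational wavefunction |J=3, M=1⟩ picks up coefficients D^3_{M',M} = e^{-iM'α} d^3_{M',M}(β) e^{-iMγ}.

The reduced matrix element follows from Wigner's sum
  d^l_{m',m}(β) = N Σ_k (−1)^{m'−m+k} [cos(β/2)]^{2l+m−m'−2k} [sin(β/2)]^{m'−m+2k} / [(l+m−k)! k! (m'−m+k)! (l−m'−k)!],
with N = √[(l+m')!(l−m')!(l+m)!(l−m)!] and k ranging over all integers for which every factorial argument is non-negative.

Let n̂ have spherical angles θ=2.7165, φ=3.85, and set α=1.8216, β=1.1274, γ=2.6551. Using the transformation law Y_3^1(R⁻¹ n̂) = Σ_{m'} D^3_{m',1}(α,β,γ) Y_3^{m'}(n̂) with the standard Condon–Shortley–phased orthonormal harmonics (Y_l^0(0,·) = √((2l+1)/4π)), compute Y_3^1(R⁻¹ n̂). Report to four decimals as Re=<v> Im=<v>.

Re=0.0851 Im=0.1184

Need the full column D^3_{m',1} for m'=−3..3 at α=1.8216, β=1.1274, γ=2.6551.
cos(β/2)=0.845284, sin(β/2)=0.534317
d^3_{-3,1}: single k=4 term ⇒ +0.225553;  D = -0.213244+0.073493i
d^3_{-2,1}: k∈[3..4] ⇒ +0.582688 -0.116412 = +0.466275;  D = +0.256581+0.389331i
d^3_{-1,1}: k∈[2..4] ⇒ +0.874501 -0.465900 +0.023270 = +0.431871;  D = +0.290342-0.319710i
d^3_{0,1}: k∈[1..3] ⇒ +0.798736 -0.957453 +0.127523 = -0.031195;  D = +0.027575+0.014584i
d^3_{1,1}: k∈[0..2] ⇒ +0.364767 -1.166001 +0.349425 = -0.451809;  D = +0.105503-0.439319i
d^3_{2,1}: k∈[0..1] ⇒ -0.729142 +0.582688 = -0.146455;  D = -0.146438+0.002214i
d^3_{3,1}: single k=0 term ⇒ +0.564488;  D = -0.148345-0.544647i
Y_3^{m'}(θ=2.7165,φ=3.85) and Σ D·Y over m':
  (-0.2132+0.0735i)·(+0.0154+0.0249i)  (+0.2566+0.3893i)·(-0.0243+0.1565i)  (+0.2903-0.3197i)·(-0.3188+0.2731i)  (+0.0276+0.0146i)·(-0.3908+0.0000i)  (+0.1055-0.4393i)·(+0.3188+0.2731i)  (-0.1464+0.0022i)·(-0.0243-0.1565i)  (-0.1483-0.5446i)·(-0.0154+0.0249i)
Y_3^1(R⁻¹ n̂) = +0.085080+0.118364i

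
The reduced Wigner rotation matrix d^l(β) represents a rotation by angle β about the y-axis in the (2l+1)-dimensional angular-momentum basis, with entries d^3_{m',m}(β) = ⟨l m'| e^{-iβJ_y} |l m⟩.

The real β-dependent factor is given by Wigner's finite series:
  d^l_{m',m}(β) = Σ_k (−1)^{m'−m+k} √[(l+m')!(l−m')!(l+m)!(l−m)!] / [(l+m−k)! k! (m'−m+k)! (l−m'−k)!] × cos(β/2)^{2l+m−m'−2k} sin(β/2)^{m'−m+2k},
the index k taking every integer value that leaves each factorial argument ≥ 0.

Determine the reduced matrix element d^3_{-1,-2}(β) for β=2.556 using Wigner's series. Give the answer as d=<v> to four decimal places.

d=0.1274

d^3_{-1,-2}(β=2.556) via Wigner's sum:
With c≡cos(β/2)=0.288631 and s≡sin(β/2)=0.957441, N=[2·24·1·120]^{1/2}=75.894664
k∈{0,1} keeps every argument non-negative
  k=0: (−1)^1·75.8947/(24)·0.2886^5·0.9574^1 = -0.006065
  k=1: (−1)^2·75.8947/(12)·0.2886^3·0.9574^3 = +0.133473
d^3_{-1,-2}(2.556) = -0.006065 +0.133473 = +0.127408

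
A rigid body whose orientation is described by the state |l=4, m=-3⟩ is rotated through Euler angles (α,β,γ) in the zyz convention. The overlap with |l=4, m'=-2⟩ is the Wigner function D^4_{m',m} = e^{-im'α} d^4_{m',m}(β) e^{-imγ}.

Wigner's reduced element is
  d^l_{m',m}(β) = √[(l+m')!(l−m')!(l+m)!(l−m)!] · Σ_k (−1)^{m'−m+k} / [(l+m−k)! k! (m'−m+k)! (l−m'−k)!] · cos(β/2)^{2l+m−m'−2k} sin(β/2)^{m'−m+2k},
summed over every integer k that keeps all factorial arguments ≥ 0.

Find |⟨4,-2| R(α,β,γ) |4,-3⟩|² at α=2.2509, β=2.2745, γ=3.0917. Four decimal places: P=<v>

D^4_{-2,-3}(2.2509,2.2745,3.0917) = e^{-i·-2·2.2509}·d^4_{-2,-3}(2.2745)·e^{-i·-3·3.0917}. Compute d first:
c=cos(2.2745/2)=0.420092, s=sin(2.2745/2)=0.907482; N=√[2·720·1·5040]=2693.993318
k∈{0,1} keeps every argument non-negative
  k=0: (−1)^1·2693.9933/(720)·0.4201^7·0.9075^1 = -0.007840
  k=1: (−1)^2·2693.9933/(240)·0.4201^5·0.9075^3 = +0.109754
d^4_{-2,-3}(2.2745) = -0.007840 +0.109754 = +0.101914
|D^4_{-2,-3}|² = |d^4_{-2,-3}(β)|² = (+0.101914)² = 0.010386 (the z-rotation phases have unit modulus)

P=0.0104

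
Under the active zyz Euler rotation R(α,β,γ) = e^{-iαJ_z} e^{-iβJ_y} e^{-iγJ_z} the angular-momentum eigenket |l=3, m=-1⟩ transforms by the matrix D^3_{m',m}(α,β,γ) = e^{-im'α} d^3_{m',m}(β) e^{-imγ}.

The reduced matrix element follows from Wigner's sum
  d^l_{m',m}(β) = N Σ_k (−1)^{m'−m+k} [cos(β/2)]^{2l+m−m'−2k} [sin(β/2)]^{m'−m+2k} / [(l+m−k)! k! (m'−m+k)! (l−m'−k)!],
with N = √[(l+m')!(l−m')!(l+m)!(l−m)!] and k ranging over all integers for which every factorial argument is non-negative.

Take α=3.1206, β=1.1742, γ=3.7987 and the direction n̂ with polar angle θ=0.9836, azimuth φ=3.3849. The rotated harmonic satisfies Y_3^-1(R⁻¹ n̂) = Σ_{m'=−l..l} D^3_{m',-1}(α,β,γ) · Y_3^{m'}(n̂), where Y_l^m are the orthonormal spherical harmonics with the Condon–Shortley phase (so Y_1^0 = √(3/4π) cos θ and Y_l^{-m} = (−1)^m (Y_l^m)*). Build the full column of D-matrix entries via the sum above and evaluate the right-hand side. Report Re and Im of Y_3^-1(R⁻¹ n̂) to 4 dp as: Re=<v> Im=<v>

Need the full column D^3_{m',-1} for m'=−3..3 at α=3.1206, β=1.1742, γ=3.7987.
cos(β/2)=0.832551, sin(β/2)=0.553949
d^3_{-3,-1}: single k=2 term ⇒ +0.570989;  D = +0.473142+0.319633i
d^3_{-2,-1}: k∈[1..2] ⇒ +0.700685 -0.620399 = +0.080286;  D = -0.065570-0.046330i
d^3_{-1,-1}: k∈[0..2] ⇒ +0.333015 -1.179430 +0.391608 = -0.454807;  D = -0.365851-0.270189i
d^3_{0,-1}: k∈[0..2] ⇒ -0.767562 +1.019420 -0.150435 = +0.101422;  D = -0.080302-0.061952i
d^3_{1,-1}: k∈[0..2] ⇒ +0.884572 -0.522144 +0.028895 = +0.391323;  D = +0.304749+0.245483i
d^3_{2,-1}: k∈[0..1] ⇒ -0.620399 +0.137328 = -0.483071;  D = +0.369755+0.310868i
d^3_{3,-1}: single k=0 term ⇒ +0.252782;  D = +0.190029+0.166697i
Y_3^{m'}(θ=0.9836,φ=3.3849) and Σ D·Y over m':
  (+0.4731+0.3196i)·(-0.1794+0.1605i)  (-0.0656-0.0463i)·(+0.3469-0.1835i)  (-0.3659-0.2702i)·(-0.1396+0.0347i)  (-0.0803-0.0620i)·(-0.3029+0.0000i)  (+0.3047+0.2455i)·(+0.1396+0.0347i)  (+0.3698+0.3109i)·(+0.3469+0.1835i)  (+0.1900+0.1667i)·(+0.1794+0.1605i)
Y_3^-1(R⁻¹ n̂) = +0.029931+0.339312i

Re=0.0299 Im=0.3393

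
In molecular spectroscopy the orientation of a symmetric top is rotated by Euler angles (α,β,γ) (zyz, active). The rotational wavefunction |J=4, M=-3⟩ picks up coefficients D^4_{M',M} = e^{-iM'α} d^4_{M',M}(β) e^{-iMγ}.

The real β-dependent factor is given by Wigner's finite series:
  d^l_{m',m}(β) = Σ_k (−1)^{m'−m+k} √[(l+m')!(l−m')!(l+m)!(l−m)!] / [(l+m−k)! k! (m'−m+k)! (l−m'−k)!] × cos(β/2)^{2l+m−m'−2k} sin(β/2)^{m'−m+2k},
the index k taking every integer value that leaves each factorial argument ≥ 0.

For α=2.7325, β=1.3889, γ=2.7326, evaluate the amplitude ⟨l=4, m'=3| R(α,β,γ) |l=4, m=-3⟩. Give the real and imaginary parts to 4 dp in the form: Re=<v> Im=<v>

Re=0.2558 Im=0.0001

First d^4_{3,-3}(β=1.3889), then the phase factors e^{-i(3)α} and e^{-i(-3)γ}:
c=cos(1.3889/2)=0.768406, s=sin(1.3889/2)=0.639963; N=√[5040·1·1·5040]=5040.000000
k: max(0,(-3)−(3))=0 … min(4+(-3),4−(3))=1
  k=0: (−1)^6·5040.0000/(720)·0.7684^2·0.6400^6 = +0.283928
  k=1: (−1)^7·5040.0000/(5040)·0.7684^0·0.6400^8 = -0.028134
d^4_{3,-3}(1.3889) = +0.283928 -0.028134 = +0.255793
Attach z-rotation phases: D = e^{-i(3)(2.7325)}·(+0.255793)·e^{-i(-3)(2.7326)} = +0.255793+0.000077i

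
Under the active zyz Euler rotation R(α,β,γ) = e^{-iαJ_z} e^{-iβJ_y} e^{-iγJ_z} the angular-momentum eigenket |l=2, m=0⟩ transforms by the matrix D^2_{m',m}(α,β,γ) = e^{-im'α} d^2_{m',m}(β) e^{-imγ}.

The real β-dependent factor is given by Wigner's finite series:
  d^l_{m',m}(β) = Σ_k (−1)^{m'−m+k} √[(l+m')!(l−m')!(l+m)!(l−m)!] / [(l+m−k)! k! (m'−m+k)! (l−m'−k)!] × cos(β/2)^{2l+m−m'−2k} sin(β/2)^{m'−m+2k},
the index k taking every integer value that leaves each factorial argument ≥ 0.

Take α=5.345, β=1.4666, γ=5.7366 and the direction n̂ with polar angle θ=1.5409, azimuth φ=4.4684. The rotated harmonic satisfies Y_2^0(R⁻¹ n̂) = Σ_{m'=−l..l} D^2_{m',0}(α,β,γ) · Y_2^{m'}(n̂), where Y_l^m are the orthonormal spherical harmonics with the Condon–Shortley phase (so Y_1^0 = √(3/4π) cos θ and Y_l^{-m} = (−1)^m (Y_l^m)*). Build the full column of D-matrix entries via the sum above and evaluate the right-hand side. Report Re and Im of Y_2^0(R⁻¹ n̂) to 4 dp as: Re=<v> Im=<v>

Re=0.0711 Im=0.0000

Need the full column D^2_{m',0} for m'=−2..2 at α=5.345, β=1.4666, γ=5.7366.
cos(β/2)=0.742970, sin(β/2)=0.669325
d^2_{-2,0}: single k=2 term ⇒ +0.605748;  D = -0.182234-0.577686i
d^2_{-1,0}: k∈[1..2] ⇒ +0.672397 -0.545705 = +0.126692;  D = +0.074907-0.102176i
d^2_{0,0}: k∈[0..2] ⇒ +0.304708 -0.989182 +0.200700 = -0.483774;  D = -0.483774+0.000000i
d^2_{1,0}: k∈[0..1] ⇒ -0.672397 +0.545705 = -0.126692;  D = -0.074907-0.102176i
d^2_{2,0}: single k=0 term ⇒ +0.605748;  D = -0.182234+0.577686i
Y_2^{m'}(θ=1.5409,φ=4.4684) and Σ D·Y over m':
  (-0.1822-0.5777i)·(-0.3409-0.1809i)  (+0.0749-0.1022i)·(-0.0056+0.0224i)  (-0.4838+0.0000i)·(-0.3145+0.0000i)  (-0.0749-0.1022i)·(+0.0056+0.0224i)  (-0.1822+0.5777i)·(-0.3409+0.1809i)
Y_2^0(R⁻¹ n̂) = +0.071100+0.000000i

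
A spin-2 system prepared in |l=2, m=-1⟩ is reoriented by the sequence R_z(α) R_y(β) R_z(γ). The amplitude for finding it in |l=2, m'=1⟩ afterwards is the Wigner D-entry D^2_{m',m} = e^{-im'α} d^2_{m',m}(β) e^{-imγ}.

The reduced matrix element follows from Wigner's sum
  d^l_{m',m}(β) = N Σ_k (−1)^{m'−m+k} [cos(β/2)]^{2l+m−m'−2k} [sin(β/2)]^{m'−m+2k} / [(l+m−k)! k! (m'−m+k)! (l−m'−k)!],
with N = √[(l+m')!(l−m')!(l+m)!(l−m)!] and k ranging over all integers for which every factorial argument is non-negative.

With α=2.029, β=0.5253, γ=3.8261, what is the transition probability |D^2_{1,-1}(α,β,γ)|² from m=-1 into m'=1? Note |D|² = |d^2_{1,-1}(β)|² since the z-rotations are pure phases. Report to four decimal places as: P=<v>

P=0.0339

D^2_{1,-1}(2.029,0.5253,3.8261) = e^{-i·1·2.029}·d^2_{1,-1}(0.5253)·e^{-i·-1·3.8261}. Compute d first:
c=cos(0.5253/2)=0.965705, s=sin(0.5253/2)=0.259641; N=√[6·1·1·6]=6.000000
k∈{0,1} keeps every argument non-negative
  k=0: (−1)^2·6.0000/(2)·0.9657^2·0.2596^2 = +0.188606
  k=1: (−1)^3·6.0000/(6)·0.9657^0·0.2596^4 = -0.004545
d^2_{1,-1}(0.5253) = +0.188606 -0.004545 = +0.184062
|D^2_{1,-1}|² = |d^2_{1,-1}(β)|² = (+0.184062)² = 0.033879 (the z-rotation phases have unit modulus)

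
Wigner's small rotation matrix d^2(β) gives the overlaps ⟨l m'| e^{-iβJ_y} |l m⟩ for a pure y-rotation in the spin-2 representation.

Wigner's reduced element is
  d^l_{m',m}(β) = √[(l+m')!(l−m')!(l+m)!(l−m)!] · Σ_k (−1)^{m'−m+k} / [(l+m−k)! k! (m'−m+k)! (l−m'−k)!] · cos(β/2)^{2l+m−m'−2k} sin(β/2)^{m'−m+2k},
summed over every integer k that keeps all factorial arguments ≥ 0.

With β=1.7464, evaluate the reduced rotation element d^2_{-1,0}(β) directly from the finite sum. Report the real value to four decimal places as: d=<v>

d^2_{-1,0}(β=1.7464) via Wigner's sum:
With c≡cos(β/2)=0.642377 and s≡sin(β/2)=0.766388, N=[1·6·2·2]^{1/2}=4.898979
k∈{1,2} keeps every argument non-negative
  k=1: (−1)^0·4.8990/(2)·0.6424^3·0.7664^1 = +0.497617
  k=2: (−1)^1·4.8990/(2)·0.6424^1·0.7664^3 = -0.708293
d^2_{-1,0}(1.7464) = +0.497617 -0.708293 = -0.210676

d=-0.2107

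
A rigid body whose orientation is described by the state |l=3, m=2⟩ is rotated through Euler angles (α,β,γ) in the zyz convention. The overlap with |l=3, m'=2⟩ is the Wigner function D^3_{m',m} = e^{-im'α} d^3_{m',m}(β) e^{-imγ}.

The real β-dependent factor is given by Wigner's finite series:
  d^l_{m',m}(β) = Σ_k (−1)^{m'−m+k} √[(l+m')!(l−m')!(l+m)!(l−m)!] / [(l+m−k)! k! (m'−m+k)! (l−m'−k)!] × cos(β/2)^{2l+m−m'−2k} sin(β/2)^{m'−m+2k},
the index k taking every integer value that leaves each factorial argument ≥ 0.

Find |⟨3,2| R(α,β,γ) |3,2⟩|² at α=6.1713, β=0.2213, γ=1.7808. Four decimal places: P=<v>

First d^3_{2,2}(β=0.2213), then the phase factors e^{-i(2)α} and e^{-i(2)γ}:
c=cos(0.2213/2)=0.993885, s=sin(0.2213/2)=0.110424; N=√[120·1·120·1]=120.000000
k∈{0,1} keeps every argument non-negative
  k=0: (−1)^0·120.0000/(120)·0.9939^6·0.1104^0 = +0.963864
  k=1: (−1)^1·120.0000/(24)·0.9939^4·0.1104^2 = -0.059490
d^3_{2,2}(0.2213) = +0.963864 -0.059490 = +0.904374
|D^3_{2,2}|² = |d^3_{2,2}(β)|² = (+0.904374)² = 0.817892 (the z-rotation phases have unit modulus)

P=0.8179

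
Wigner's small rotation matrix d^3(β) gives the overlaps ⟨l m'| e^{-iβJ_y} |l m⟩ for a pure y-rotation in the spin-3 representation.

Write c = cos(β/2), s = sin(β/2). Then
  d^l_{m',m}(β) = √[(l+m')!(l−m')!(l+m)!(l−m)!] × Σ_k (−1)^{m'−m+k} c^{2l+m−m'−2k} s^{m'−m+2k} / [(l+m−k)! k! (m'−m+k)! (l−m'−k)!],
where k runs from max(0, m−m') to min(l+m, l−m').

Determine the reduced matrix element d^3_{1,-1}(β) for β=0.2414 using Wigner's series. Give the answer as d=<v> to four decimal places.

d=0.0828

d^3_{1,-1}(β=0.2414) via Wigner's sum:
With c≡cos(β/2)=0.992725 and s≡sin(β/2)=0.120407, N=[24·2·2·24]^{1/2}=48.000000
Admissible k: 0..2 (factorial args all ≥0)
  k=0: (−1)^2·48.0000/(8)·0.9927^4·0.1204^2 = +0.084483
  k=1: (−1)^3·48.0000/(6)·0.9927^2·0.1204^4 = -0.001657
  k=2: (−1)^4·48.0000/(48)·0.9927^0·0.1204^6 = +0.000003
d^3_{1,-1}(0.2414) = +0.084483 -0.001657 +0.000003 = +0.082829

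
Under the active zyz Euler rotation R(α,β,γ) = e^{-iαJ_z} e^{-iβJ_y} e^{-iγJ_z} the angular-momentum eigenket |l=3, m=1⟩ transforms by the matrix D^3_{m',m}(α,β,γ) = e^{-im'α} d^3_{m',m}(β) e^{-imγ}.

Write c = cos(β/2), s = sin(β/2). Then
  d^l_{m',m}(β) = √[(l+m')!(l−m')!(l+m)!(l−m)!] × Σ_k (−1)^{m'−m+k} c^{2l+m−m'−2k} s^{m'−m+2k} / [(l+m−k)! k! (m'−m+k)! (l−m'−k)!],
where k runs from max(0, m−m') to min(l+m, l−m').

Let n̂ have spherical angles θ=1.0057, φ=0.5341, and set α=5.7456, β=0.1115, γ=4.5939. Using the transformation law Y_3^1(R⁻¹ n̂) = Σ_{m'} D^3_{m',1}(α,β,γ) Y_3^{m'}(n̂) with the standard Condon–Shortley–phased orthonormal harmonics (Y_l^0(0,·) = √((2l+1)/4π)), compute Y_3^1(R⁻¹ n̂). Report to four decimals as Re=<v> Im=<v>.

Need the full column D^3_{m',1} for m'=−3..3 at α=5.7456, β=0.1115, γ=4.5939.
cos(β/2)=0.998446, sin(β/2)=0.055721
d^3_{-3,1}: single k=4 term ⇒ +0.000037;  D = +0.000037+0.000003i
d^3_{-2,1}: k∈[3..4] ⇒ +0.001089 -0.000002 = +0.001087;  D = +0.000889+0.000627i
d^3_{-1,1}: k∈[2..4] ⇒ +0.018514 -0.000077 +0.000000 = +0.018437;  D = +0.007503+0.016841i
d^3_{0,1}: k∈[1..3] ⇒ +0.191529 -0.001790 +0.000002 = +0.189741;  D = -0.022430+0.188411i
d^3_{1,1}: k∈[0..2] ⇒ +0.990714 -0.024685 +0.000058 = +0.966087;  D = -0.589324+0.765521i
d^3_{2,1}: k∈[0..1] ⇒ -0.174841 +0.001089 = -0.173752;  D = +0.161541-0.063986i
d^3_{3,1}: single k=0 term ⇒ +0.011950;  D = -0.011797-0.001909i
Y_3^{m'}(θ=1.0057,φ=0.5341) and Σ D·Y over m':
  (+0.0000+0.0000i)·(-0.0079-0.2512i)  (+0.0009+0.0006i)·(+0.1880-0.3421i)  (+0.0075+0.0168i)·(+0.1019-0.0603i)  (-0.0224+0.1884i)·(-0.3130+0.0000i)  (-0.5893+0.7655i)·(-0.1019-0.0603i)  (+0.1615-0.0640i)·(+0.1880+0.3421i)  (-0.0118-0.0019i)·(+0.0079-0.2512i)
Y_3^1(R⁻¹ n̂) = +0.167066-0.054219i

Re=0.1671 Im=-0.0542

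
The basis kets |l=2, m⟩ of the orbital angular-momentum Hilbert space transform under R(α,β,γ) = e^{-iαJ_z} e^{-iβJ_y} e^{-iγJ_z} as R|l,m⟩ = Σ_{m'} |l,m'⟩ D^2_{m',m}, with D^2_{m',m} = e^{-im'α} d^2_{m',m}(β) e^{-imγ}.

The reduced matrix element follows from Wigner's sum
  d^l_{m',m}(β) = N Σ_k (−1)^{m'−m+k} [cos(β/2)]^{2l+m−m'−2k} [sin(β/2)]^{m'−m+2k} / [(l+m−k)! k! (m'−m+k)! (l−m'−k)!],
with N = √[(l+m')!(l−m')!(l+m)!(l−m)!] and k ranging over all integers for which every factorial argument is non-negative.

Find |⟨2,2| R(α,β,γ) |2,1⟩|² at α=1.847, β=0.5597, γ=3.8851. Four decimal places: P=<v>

P=0.2405

D^2_{2,1}(1.847,0.5597,3.8851) = e^{-i·2·1.847}·d^2_{2,1}(0.5597)·e^{-i·1·3.8851}. Compute d first:
c=cos(0.5597/2)=0.961097, s=sin(0.5597/2)=0.276211; N=√[24·1·6·1]=12.000000
k: max(0,(1)−(2))=0 … min(2+(1),2−(2))=0
  k=0: (−1)^1·12.0000/(6)·0.9611^3·0.2762^1 = -0.490426
d^2_{2,1}(0.5597) = -0.490426
|D^2_{2,1}|² = |d^2_{2,1}(β)|² = (-0.490426)² = 0.240517 (the z-rotation phases have unit modulus)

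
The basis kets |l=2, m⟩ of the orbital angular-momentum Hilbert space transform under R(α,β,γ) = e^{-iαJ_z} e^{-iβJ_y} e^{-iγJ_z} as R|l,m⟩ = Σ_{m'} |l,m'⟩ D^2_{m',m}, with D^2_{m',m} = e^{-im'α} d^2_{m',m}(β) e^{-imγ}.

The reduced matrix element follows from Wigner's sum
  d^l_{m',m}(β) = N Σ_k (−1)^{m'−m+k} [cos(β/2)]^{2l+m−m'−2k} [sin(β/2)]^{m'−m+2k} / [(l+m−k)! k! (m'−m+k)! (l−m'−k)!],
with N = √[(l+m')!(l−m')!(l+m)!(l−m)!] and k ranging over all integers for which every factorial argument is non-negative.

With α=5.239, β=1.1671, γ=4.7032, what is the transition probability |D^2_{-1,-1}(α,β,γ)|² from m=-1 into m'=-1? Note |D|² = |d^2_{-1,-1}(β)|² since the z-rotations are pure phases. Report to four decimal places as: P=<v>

P=0.0223

First d^2_{-1,-1}(β=1.1671), then the phase factors e^{-i(-1)α} and e^{-i(-1)γ}:
Half-angle: c=0.834512, s=0.550990. N=√(1·6·1·6)=6.000000
k: max(0,(-1)−(-1))=0 … min(2+(-1),2−(-1))=1
  k=0: (−1)^0·6.0000/(6)·0.8345^4·0.5510^0 = +0.484987
  k=1: (−1)^1·6.0000/(2)·0.8345^2·0.5510^2 = -0.634269
d^2_{-1,-1}(1.1671) = +0.484987 -0.634269 = -0.149282
|D^2_{-1,-1}|² = |d^2_{-1,-1}(β)|² = (-0.149282)² = 0.022285 (the z-rotation phases have unit modulus)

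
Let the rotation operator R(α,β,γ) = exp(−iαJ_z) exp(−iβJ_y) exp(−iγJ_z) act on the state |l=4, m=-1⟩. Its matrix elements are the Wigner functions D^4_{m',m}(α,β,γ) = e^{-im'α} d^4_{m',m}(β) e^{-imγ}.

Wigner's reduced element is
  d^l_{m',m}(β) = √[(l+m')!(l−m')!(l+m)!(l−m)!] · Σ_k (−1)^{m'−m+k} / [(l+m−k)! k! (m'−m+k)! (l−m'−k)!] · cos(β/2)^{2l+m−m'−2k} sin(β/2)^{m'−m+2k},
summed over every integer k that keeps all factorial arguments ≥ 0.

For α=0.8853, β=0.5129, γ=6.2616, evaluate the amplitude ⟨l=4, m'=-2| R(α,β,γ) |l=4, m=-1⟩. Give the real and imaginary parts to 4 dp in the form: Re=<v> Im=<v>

Split into d^4_{-2,-1}(β=0.5129) × two z-phases.
With c≡cos(β/2)=0.967297 and s≡sin(β/2)=0.253648, N=[2·720·6·120]^{1/2}=1018.233765
Admissible k: 1..3 (factorial args all ≥0)
  k=1: (−1)^0·1018.2338/(240)·0.9673^7·0.2536^1 = +0.852679
  k=2: (−1)^1·1018.2338/(48)·0.9673^5·0.2536^3 = -0.293157
  k=3: (−1)^2·1018.2338/(72)·0.9673^3·0.2536^5 = +0.013439
d^4_{-2,-1}(0.5129) = +0.852679 -0.293157 +0.013439 = +0.572961
Phases: e^{-i·(-2)·0.8853}=-0.198477+0.980106i, e^{-i·(-1)·6.2616}=+0.999767-0.021584i ⇒ D=-0.101572+0.563886i

Re=-0.1016 Im=0.5639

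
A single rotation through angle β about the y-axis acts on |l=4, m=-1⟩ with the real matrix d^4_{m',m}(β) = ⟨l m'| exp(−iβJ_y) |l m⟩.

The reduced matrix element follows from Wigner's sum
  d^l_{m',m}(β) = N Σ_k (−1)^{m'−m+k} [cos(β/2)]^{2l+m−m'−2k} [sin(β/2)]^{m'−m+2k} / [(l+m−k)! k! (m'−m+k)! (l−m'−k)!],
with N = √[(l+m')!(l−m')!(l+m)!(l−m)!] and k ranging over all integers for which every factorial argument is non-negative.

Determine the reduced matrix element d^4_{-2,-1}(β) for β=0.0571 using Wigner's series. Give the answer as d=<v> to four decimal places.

d^4_{-2,-1}(β=0.0571) via Wigner's sum:
c=cos(0.0571/2)=0.999592, s=sin(0.0571/2)=0.028546; N=√[2·720·6·120]=1018.233765
k∈{1,2,3} keeps every argument non-negative
  k=1: (−1)^0·1018.2338/(240)·0.9996^7·0.0285^1 = +0.120766
  k=2: (−1)^1·1018.2338/(48)·0.9996^5·0.0285^3 = -0.000492
  k=3: (−1)^2·1018.2338/(72)·0.9996^3·0.0285^5 = +0.000000
d^4_{-2,-1}(0.0571) = +0.120766 -0.000492 +0.000000 = +0.120274

d=0.1203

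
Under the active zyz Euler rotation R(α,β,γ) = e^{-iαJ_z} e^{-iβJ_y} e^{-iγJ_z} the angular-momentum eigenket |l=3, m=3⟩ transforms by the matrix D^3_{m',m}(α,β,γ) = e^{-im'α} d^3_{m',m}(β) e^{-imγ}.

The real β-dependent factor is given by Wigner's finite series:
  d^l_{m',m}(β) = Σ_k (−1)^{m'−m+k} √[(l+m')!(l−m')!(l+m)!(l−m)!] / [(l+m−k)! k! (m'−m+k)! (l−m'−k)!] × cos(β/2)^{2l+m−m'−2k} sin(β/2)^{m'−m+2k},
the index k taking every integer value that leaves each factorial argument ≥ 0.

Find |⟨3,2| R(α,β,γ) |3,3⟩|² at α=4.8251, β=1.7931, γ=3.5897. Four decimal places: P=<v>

First d^3_{2,3}(β=1.7931), then the phase factors e^{-i(2)α} and e^{-i(3)γ}:
With c≡cos(β/2)=0.624309 and s≡sin(β/2)=0.781178, N=[120·1·720·1]^{1/2}=293.938769
k: max(0,(3)−(2))=1 … min(3+(3),3−(2))=1
  k=1: (−1)^0·293.9388/(120)·0.6243^5·0.7812^1 = +0.181477
d^3_{2,3}(1.7931) = +0.181477
|D^3_{2,3}|² = |d^3_{2,3}(β)|² = (+0.181477)² = 0.032934 (the z-rotation phases have unit modulus)

P=0.0329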